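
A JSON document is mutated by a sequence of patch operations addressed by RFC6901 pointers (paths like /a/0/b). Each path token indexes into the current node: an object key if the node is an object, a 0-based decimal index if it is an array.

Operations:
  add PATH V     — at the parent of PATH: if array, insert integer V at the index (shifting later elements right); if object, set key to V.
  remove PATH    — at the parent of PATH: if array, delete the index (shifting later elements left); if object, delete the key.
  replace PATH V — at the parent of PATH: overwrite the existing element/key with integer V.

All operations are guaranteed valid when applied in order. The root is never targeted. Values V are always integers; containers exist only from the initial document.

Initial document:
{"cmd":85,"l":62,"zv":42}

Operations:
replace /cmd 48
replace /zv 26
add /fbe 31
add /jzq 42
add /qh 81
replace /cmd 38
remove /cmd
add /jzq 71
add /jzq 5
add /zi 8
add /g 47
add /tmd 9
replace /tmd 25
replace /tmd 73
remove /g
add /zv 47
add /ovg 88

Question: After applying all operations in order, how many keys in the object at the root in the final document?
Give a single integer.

Answer: 8

Derivation:
After op 1 (replace /cmd 48): {"cmd":48,"l":62,"zv":42}
After op 2 (replace /zv 26): {"cmd":48,"l":62,"zv":26}
After op 3 (add /fbe 31): {"cmd":48,"fbe":31,"l":62,"zv":26}
After op 4 (add /jzq 42): {"cmd":48,"fbe":31,"jzq":42,"l":62,"zv":26}
After op 5 (add /qh 81): {"cmd":48,"fbe":31,"jzq":42,"l":62,"qh":81,"zv":26}
After op 6 (replace /cmd 38): {"cmd":38,"fbe":31,"jzq":42,"l":62,"qh":81,"zv":26}
After op 7 (remove /cmd): {"fbe":31,"jzq":42,"l":62,"qh":81,"zv":26}
After op 8 (add /jzq 71): {"fbe":31,"jzq":71,"l":62,"qh":81,"zv":26}
After op 9 (add /jzq 5): {"fbe":31,"jzq":5,"l":62,"qh":81,"zv":26}
After op 10 (add /zi 8): {"fbe":31,"jzq":5,"l":62,"qh":81,"zi":8,"zv":26}
After op 11 (add /g 47): {"fbe":31,"g":47,"jzq":5,"l":62,"qh":81,"zi":8,"zv":26}
After op 12 (add /tmd 9): {"fbe":31,"g":47,"jzq":5,"l":62,"qh":81,"tmd":9,"zi":8,"zv":26}
After op 13 (replace /tmd 25): {"fbe":31,"g":47,"jzq":5,"l":62,"qh":81,"tmd":25,"zi":8,"zv":26}
After op 14 (replace /tmd 73): {"fbe":31,"g":47,"jzq":5,"l":62,"qh":81,"tmd":73,"zi":8,"zv":26}
After op 15 (remove /g): {"fbe":31,"jzq":5,"l":62,"qh":81,"tmd":73,"zi":8,"zv":26}
After op 16 (add /zv 47): {"fbe":31,"jzq":5,"l":62,"qh":81,"tmd":73,"zi":8,"zv":47}
After op 17 (add /ovg 88): {"fbe":31,"jzq":5,"l":62,"ovg":88,"qh":81,"tmd":73,"zi":8,"zv":47}
Size at the root: 8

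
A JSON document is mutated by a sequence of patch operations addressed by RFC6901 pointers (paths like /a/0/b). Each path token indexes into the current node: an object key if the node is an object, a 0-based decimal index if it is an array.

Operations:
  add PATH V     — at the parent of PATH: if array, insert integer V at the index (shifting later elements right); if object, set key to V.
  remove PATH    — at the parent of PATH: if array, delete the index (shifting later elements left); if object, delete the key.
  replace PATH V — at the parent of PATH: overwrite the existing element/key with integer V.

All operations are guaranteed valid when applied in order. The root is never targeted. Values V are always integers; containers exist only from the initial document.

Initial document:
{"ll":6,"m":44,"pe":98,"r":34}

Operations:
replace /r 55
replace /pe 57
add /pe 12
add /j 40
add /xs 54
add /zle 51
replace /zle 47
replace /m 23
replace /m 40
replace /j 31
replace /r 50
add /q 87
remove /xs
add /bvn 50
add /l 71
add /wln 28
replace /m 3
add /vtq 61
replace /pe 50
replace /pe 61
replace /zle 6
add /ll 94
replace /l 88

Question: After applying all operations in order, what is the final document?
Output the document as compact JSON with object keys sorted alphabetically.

After op 1 (replace /r 55): {"ll":6,"m":44,"pe":98,"r":55}
After op 2 (replace /pe 57): {"ll":6,"m":44,"pe":57,"r":55}
After op 3 (add /pe 12): {"ll":6,"m":44,"pe":12,"r":55}
After op 4 (add /j 40): {"j":40,"ll":6,"m":44,"pe":12,"r":55}
After op 5 (add /xs 54): {"j":40,"ll":6,"m":44,"pe":12,"r":55,"xs":54}
After op 6 (add /zle 51): {"j":40,"ll":6,"m":44,"pe":12,"r":55,"xs":54,"zle":51}
After op 7 (replace /zle 47): {"j":40,"ll":6,"m":44,"pe":12,"r":55,"xs":54,"zle":47}
After op 8 (replace /m 23): {"j":40,"ll":6,"m":23,"pe":12,"r":55,"xs":54,"zle":47}
After op 9 (replace /m 40): {"j":40,"ll":6,"m":40,"pe":12,"r":55,"xs":54,"zle":47}
After op 10 (replace /j 31): {"j":31,"ll":6,"m":40,"pe":12,"r":55,"xs":54,"zle":47}
After op 11 (replace /r 50): {"j":31,"ll":6,"m":40,"pe":12,"r":50,"xs":54,"zle":47}
After op 12 (add /q 87): {"j":31,"ll":6,"m":40,"pe":12,"q":87,"r":50,"xs":54,"zle":47}
After op 13 (remove /xs): {"j":31,"ll":6,"m":40,"pe":12,"q":87,"r":50,"zle":47}
After op 14 (add /bvn 50): {"bvn":50,"j":31,"ll":6,"m":40,"pe":12,"q":87,"r":50,"zle":47}
After op 15 (add /l 71): {"bvn":50,"j":31,"l":71,"ll":6,"m":40,"pe":12,"q":87,"r":50,"zle":47}
After op 16 (add /wln 28): {"bvn":50,"j":31,"l":71,"ll":6,"m":40,"pe":12,"q":87,"r":50,"wln":28,"zle":47}
After op 17 (replace /m 3): {"bvn":50,"j":31,"l":71,"ll":6,"m":3,"pe":12,"q":87,"r":50,"wln":28,"zle":47}
After op 18 (add /vtq 61): {"bvn":50,"j":31,"l":71,"ll":6,"m":3,"pe":12,"q":87,"r":50,"vtq":61,"wln":28,"zle":47}
After op 19 (replace /pe 50): {"bvn":50,"j":31,"l":71,"ll":6,"m":3,"pe":50,"q":87,"r":50,"vtq":61,"wln":28,"zle":47}
After op 20 (replace /pe 61): {"bvn":50,"j":31,"l":71,"ll":6,"m":3,"pe":61,"q":87,"r":50,"vtq":61,"wln":28,"zle":47}
After op 21 (replace /zle 6): {"bvn":50,"j":31,"l":71,"ll":6,"m":3,"pe":61,"q":87,"r":50,"vtq":61,"wln":28,"zle":6}
After op 22 (add /ll 94): {"bvn":50,"j":31,"l":71,"ll":94,"m":3,"pe":61,"q":87,"r":50,"vtq":61,"wln":28,"zle":6}
After op 23 (replace /l 88): {"bvn":50,"j":31,"l":88,"ll":94,"m":3,"pe":61,"q":87,"r":50,"vtq":61,"wln":28,"zle":6}

Answer: {"bvn":50,"j":31,"l":88,"ll":94,"m":3,"pe":61,"q":87,"r":50,"vtq":61,"wln":28,"zle":6}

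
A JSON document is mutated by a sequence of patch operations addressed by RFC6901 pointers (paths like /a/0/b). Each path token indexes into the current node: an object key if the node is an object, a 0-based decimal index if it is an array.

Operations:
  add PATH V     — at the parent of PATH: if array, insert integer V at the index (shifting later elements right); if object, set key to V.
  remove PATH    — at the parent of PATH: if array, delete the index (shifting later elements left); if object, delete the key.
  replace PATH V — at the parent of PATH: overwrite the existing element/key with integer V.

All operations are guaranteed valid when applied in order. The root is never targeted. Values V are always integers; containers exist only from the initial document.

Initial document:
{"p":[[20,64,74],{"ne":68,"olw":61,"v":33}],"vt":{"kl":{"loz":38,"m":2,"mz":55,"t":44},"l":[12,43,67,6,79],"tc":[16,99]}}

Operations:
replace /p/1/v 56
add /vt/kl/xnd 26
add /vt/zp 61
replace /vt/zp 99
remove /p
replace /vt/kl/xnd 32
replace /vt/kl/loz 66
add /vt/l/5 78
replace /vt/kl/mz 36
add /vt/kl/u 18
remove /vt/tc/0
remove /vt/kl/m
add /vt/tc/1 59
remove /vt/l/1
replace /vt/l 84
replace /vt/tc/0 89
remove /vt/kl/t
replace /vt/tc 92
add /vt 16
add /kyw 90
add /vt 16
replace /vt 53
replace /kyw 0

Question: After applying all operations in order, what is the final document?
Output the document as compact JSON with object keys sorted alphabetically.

After op 1 (replace /p/1/v 56): {"p":[[20,64,74],{"ne":68,"olw":61,"v":56}],"vt":{"kl":{"loz":38,"m":2,"mz":55,"t":44},"l":[12,43,67,6,79],"tc":[16,99]}}
After op 2 (add /vt/kl/xnd 26): {"p":[[20,64,74],{"ne":68,"olw":61,"v":56}],"vt":{"kl":{"loz":38,"m":2,"mz":55,"t":44,"xnd":26},"l":[12,43,67,6,79],"tc":[16,99]}}
After op 3 (add /vt/zp 61): {"p":[[20,64,74],{"ne":68,"olw":61,"v":56}],"vt":{"kl":{"loz":38,"m":2,"mz":55,"t":44,"xnd":26},"l":[12,43,67,6,79],"tc":[16,99],"zp":61}}
After op 4 (replace /vt/zp 99): {"p":[[20,64,74],{"ne":68,"olw":61,"v":56}],"vt":{"kl":{"loz":38,"m":2,"mz":55,"t":44,"xnd":26},"l":[12,43,67,6,79],"tc":[16,99],"zp":99}}
After op 5 (remove /p): {"vt":{"kl":{"loz":38,"m":2,"mz":55,"t":44,"xnd":26},"l":[12,43,67,6,79],"tc":[16,99],"zp":99}}
After op 6 (replace /vt/kl/xnd 32): {"vt":{"kl":{"loz":38,"m":2,"mz":55,"t":44,"xnd":32},"l":[12,43,67,6,79],"tc":[16,99],"zp":99}}
After op 7 (replace /vt/kl/loz 66): {"vt":{"kl":{"loz":66,"m":2,"mz":55,"t":44,"xnd":32},"l":[12,43,67,6,79],"tc":[16,99],"zp":99}}
After op 8 (add /vt/l/5 78): {"vt":{"kl":{"loz":66,"m":2,"mz":55,"t":44,"xnd":32},"l":[12,43,67,6,79,78],"tc":[16,99],"zp":99}}
After op 9 (replace /vt/kl/mz 36): {"vt":{"kl":{"loz":66,"m":2,"mz":36,"t":44,"xnd":32},"l":[12,43,67,6,79,78],"tc":[16,99],"zp":99}}
After op 10 (add /vt/kl/u 18): {"vt":{"kl":{"loz":66,"m":2,"mz":36,"t":44,"u":18,"xnd":32},"l":[12,43,67,6,79,78],"tc":[16,99],"zp":99}}
After op 11 (remove /vt/tc/0): {"vt":{"kl":{"loz":66,"m":2,"mz":36,"t":44,"u":18,"xnd":32},"l":[12,43,67,6,79,78],"tc":[99],"zp":99}}
After op 12 (remove /vt/kl/m): {"vt":{"kl":{"loz":66,"mz":36,"t":44,"u":18,"xnd":32},"l":[12,43,67,6,79,78],"tc":[99],"zp":99}}
After op 13 (add /vt/tc/1 59): {"vt":{"kl":{"loz":66,"mz":36,"t":44,"u":18,"xnd":32},"l":[12,43,67,6,79,78],"tc":[99,59],"zp":99}}
After op 14 (remove /vt/l/1): {"vt":{"kl":{"loz":66,"mz":36,"t":44,"u":18,"xnd":32},"l":[12,67,6,79,78],"tc":[99,59],"zp":99}}
After op 15 (replace /vt/l 84): {"vt":{"kl":{"loz":66,"mz":36,"t":44,"u":18,"xnd":32},"l":84,"tc":[99,59],"zp":99}}
After op 16 (replace /vt/tc/0 89): {"vt":{"kl":{"loz":66,"mz":36,"t":44,"u":18,"xnd":32},"l":84,"tc":[89,59],"zp":99}}
After op 17 (remove /vt/kl/t): {"vt":{"kl":{"loz":66,"mz":36,"u":18,"xnd":32},"l":84,"tc":[89,59],"zp":99}}
After op 18 (replace /vt/tc 92): {"vt":{"kl":{"loz":66,"mz":36,"u":18,"xnd":32},"l":84,"tc":92,"zp":99}}
After op 19 (add /vt 16): {"vt":16}
After op 20 (add /kyw 90): {"kyw":90,"vt":16}
After op 21 (add /vt 16): {"kyw":90,"vt":16}
After op 22 (replace /vt 53): {"kyw":90,"vt":53}
After op 23 (replace /kyw 0): {"kyw":0,"vt":53}

Answer: {"kyw":0,"vt":53}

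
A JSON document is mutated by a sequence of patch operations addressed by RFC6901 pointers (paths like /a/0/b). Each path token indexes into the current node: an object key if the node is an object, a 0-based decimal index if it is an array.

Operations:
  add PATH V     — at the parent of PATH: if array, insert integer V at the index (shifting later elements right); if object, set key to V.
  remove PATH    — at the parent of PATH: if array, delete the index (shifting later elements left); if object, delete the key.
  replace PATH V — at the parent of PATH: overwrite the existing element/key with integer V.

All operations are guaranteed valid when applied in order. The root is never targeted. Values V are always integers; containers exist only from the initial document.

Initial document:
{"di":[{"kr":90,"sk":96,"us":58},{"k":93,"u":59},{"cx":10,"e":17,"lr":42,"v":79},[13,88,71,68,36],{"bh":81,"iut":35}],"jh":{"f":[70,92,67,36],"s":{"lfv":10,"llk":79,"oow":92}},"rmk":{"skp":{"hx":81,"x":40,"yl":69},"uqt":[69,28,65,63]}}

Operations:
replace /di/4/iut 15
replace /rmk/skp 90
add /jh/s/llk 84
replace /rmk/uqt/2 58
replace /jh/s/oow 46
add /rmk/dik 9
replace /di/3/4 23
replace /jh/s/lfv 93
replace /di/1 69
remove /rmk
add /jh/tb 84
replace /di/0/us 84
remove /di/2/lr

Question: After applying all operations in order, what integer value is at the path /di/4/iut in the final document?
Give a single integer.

Answer: 15

Derivation:
After op 1 (replace /di/4/iut 15): {"di":[{"kr":90,"sk":96,"us":58},{"k":93,"u":59},{"cx":10,"e":17,"lr":42,"v":79},[13,88,71,68,36],{"bh":81,"iut":15}],"jh":{"f":[70,92,67,36],"s":{"lfv":10,"llk":79,"oow":92}},"rmk":{"skp":{"hx":81,"x":40,"yl":69},"uqt":[69,28,65,63]}}
After op 2 (replace /rmk/skp 90): {"di":[{"kr":90,"sk":96,"us":58},{"k":93,"u":59},{"cx":10,"e":17,"lr":42,"v":79},[13,88,71,68,36],{"bh":81,"iut":15}],"jh":{"f":[70,92,67,36],"s":{"lfv":10,"llk":79,"oow":92}},"rmk":{"skp":90,"uqt":[69,28,65,63]}}
After op 3 (add /jh/s/llk 84): {"di":[{"kr":90,"sk":96,"us":58},{"k":93,"u":59},{"cx":10,"e":17,"lr":42,"v":79},[13,88,71,68,36],{"bh":81,"iut":15}],"jh":{"f":[70,92,67,36],"s":{"lfv":10,"llk":84,"oow":92}},"rmk":{"skp":90,"uqt":[69,28,65,63]}}
After op 4 (replace /rmk/uqt/2 58): {"di":[{"kr":90,"sk":96,"us":58},{"k":93,"u":59},{"cx":10,"e":17,"lr":42,"v":79},[13,88,71,68,36],{"bh":81,"iut":15}],"jh":{"f":[70,92,67,36],"s":{"lfv":10,"llk":84,"oow":92}},"rmk":{"skp":90,"uqt":[69,28,58,63]}}
After op 5 (replace /jh/s/oow 46): {"di":[{"kr":90,"sk":96,"us":58},{"k":93,"u":59},{"cx":10,"e":17,"lr":42,"v":79},[13,88,71,68,36],{"bh":81,"iut":15}],"jh":{"f":[70,92,67,36],"s":{"lfv":10,"llk":84,"oow":46}},"rmk":{"skp":90,"uqt":[69,28,58,63]}}
After op 6 (add /rmk/dik 9): {"di":[{"kr":90,"sk":96,"us":58},{"k":93,"u":59},{"cx":10,"e":17,"lr":42,"v":79},[13,88,71,68,36],{"bh":81,"iut":15}],"jh":{"f":[70,92,67,36],"s":{"lfv":10,"llk":84,"oow":46}},"rmk":{"dik":9,"skp":90,"uqt":[69,28,58,63]}}
After op 7 (replace /di/3/4 23): {"di":[{"kr":90,"sk":96,"us":58},{"k":93,"u":59},{"cx":10,"e":17,"lr":42,"v":79},[13,88,71,68,23],{"bh":81,"iut":15}],"jh":{"f":[70,92,67,36],"s":{"lfv":10,"llk":84,"oow":46}},"rmk":{"dik":9,"skp":90,"uqt":[69,28,58,63]}}
After op 8 (replace /jh/s/lfv 93): {"di":[{"kr":90,"sk":96,"us":58},{"k":93,"u":59},{"cx":10,"e":17,"lr":42,"v":79},[13,88,71,68,23],{"bh":81,"iut":15}],"jh":{"f":[70,92,67,36],"s":{"lfv":93,"llk":84,"oow":46}},"rmk":{"dik":9,"skp":90,"uqt":[69,28,58,63]}}
After op 9 (replace /di/1 69): {"di":[{"kr":90,"sk":96,"us":58},69,{"cx":10,"e":17,"lr":42,"v":79},[13,88,71,68,23],{"bh":81,"iut":15}],"jh":{"f":[70,92,67,36],"s":{"lfv":93,"llk":84,"oow":46}},"rmk":{"dik":9,"skp":90,"uqt":[69,28,58,63]}}
After op 10 (remove /rmk): {"di":[{"kr":90,"sk":96,"us":58},69,{"cx":10,"e":17,"lr":42,"v":79},[13,88,71,68,23],{"bh":81,"iut":15}],"jh":{"f":[70,92,67,36],"s":{"lfv":93,"llk":84,"oow":46}}}
After op 11 (add /jh/tb 84): {"di":[{"kr":90,"sk":96,"us":58},69,{"cx":10,"e":17,"lr":42,"v":79},[13,88,71,68,23],{"bh":81,"iut":15}],"jh":{"f":[70,92,67,36],"s":{"lfv":93,"llk":84,"oow":46},"tb":84}}
After op 12 (replace /di/0/us 84): {"di":[{"kr":90,"sk":96,"us":84},69,{"cx":10,"e":17,"lr":42,"v":79},[13,88,71,68,23],{"bh":81,"iut":15}],"jh":{"f":[70,92,67,36],"s":{"lfv":93,"llk":84,"oow":46},"tb":84}}
After op 13 (remove /di/2/lr): {"di":[{"kr":90,"sk":96,"us":84},69,{"cx":10,"e":17,"v":79},[13,88,71,68,23],{"bh":81,"iut":15}],"jh":{"f":[70,92,67,36],"s":{"lfv":93,"llk":84,"oow":46},"tb":84}}
Value at /di/4/iut: 15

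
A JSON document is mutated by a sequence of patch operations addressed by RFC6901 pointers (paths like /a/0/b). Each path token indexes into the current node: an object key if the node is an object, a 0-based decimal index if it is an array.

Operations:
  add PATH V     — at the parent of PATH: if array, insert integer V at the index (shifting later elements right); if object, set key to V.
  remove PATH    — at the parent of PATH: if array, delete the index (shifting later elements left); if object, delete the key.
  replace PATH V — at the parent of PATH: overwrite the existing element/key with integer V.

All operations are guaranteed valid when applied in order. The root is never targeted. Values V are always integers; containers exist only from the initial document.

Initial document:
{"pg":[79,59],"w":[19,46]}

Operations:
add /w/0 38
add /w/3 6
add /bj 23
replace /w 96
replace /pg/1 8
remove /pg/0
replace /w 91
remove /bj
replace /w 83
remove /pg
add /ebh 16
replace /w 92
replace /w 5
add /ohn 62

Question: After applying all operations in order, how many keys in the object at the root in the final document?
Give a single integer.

Answer: 3

Derivation:
After op 1 (add /w/0 38): {"pg":[79,59],"w":[38,19,46]}
After op 2 (add /w/3 6): {"pg":[79,59],"w":[38,19,46,6]}
After op 3 (add /bj 23): {"bj":23,"pg":[79,59],"w":[38,19,46,6]}
After op 4 (replace /w 96): {"bj":23,"pg":[79,59],"w":96}
After op 5 (replace /pg/1 8): {"bj":23,"pg":[79,8],"w":96}
After op 6 (remove /pg/0): {"bj":23,"pg":[8],"w":96}
After op 7 (replace /w 91): {"bj":23,"pg":[8],"w":91}
After op 8 (remove /bj): {"pg":[8],"w":91}
After op 9 (replace /w 83): {"pg":[8],"w":83}
After op 10 (remove /pg): {"w":83}
After op 11 (add /ebh 16): {"ebh":16,"w":83}
After op 12 (replace /w 92): {"ebh":16,"w":92}
After op 13 (replace /w 5): {"ebh":16,"w":5}
After op 14 (add /ohn 62): {"ebh":16,"ohn":62,"w":5}
Size at the root: 3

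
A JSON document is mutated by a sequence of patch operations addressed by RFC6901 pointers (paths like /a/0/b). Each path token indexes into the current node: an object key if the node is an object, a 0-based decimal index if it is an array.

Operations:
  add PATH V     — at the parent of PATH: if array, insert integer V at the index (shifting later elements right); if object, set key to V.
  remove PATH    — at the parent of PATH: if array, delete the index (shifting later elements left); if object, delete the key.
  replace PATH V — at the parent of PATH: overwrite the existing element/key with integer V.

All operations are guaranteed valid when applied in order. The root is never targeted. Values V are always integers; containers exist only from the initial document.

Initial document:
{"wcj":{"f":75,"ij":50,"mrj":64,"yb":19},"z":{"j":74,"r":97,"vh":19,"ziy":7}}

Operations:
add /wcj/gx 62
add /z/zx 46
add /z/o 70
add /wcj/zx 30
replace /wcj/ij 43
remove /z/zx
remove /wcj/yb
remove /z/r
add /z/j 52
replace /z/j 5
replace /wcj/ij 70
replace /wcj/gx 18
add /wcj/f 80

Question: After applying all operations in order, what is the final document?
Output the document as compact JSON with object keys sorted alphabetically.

Answer: {"wcj":{"f":80,"gx":18,"ij":70,"mrj":64,"zx":30},"z":{"j":5,"o":70,"vh":19,"ziy":7}}

Derivation:
After op 1 (add /wcj/gx 62): {"wcj":{"f":75,"gx":62,"ij":50,"mrj":64,"yb":19},"z":{"j":74,"r":97,"vh":19,"ziy":7}}
After op 2 (add /z/zx 46): {"wcj":{"f":75,"gx":62,"ij":50,"mrj":64,"yb":19},"z":{"j":74,"r":97,"vh":19,"ziy":7,"zx":46}}
After op 3 (add /z/o 70): {"wcj":{"f":75,"gx":62,"ij":50,"mrj":64,"yb":19},"z":{"j":74,"o":70,"r":97,"vh":19,"ziy":7,"zx":46}}
After op 4 (add /wcj/zx 30): {"wcj":{"f":75,"gx":62,"ij":50,"mrj":64,"yb":19,"zx":30},"z":{"j":74,"o":70,"r":97,"vh":19,"ziy":7,"zx":46}}
After op 5 (replace /wcj/ij 43): {"wcj":{"f":75,"gx":62,"ij":43,"mrj":64,"yb":19,"zx":30},"z":{"j":74,"o":70,"r":97,"vh":19,"ziy":7,"zx":46}}
After op 6 (remove /z/zx): {"wcj":{"f":75,"gx":62,"ij":43,"mrj":64,"yb":19,"zx":30},"z":{"j":74,"o":70,"r":97,"vh":19,"ziy":7}}
After op 7 (remove /wcj/yb): {"wcj":{"f":75,"gx":62,"ij":43,"mrj":64,"zx":30},"z":{"j":74,"o":70,"r":97,"vh":19,"ziy":7}}
After op 8 (remove /z/r): {"wcj":{"f":75,"gx":62,"ij":43,"mrj":64,"zx":30},"z":{"j":74,"o":70,"vh":19,"ziy":7}}
After op 9 (add /z/j 52): {"wcj":{"f":75,"gx":62,"ij":43,"mrj":64,"zx":30},"z":{"j":52,"o":70,"vh":19,"ziy":7}}
After op 10 (replace /z/j 5): {"wcj":{"f":75,"gx":62,"ij":43,"mrj":64,"zx":30},"z":{"j":5,"o":70,"vh":19,"ziy":7}}
After op 11 (replace /wcj/ij 70): {"wcj":{"f":75,"gx":62,"ij":70,"mrj":64,"zx":30},"z":{"j":5,"o":70,"vh":19,"ziy":7}}
After op 12 (replace /wcj/gx 18): {"wcj":{"f":75,"gx":18,"ij":70,"mrj":64,"zx":30},"z":{"j":5,"o":70,"vh":19,"ziy":7}}
After op 13 (add /wcj/f 80): {"wcj":{"f":80,"gx":18,"ij":70,"mrj":64,"zx":30},"z":{"j":5,"o":70,"vh":19,"ziy":7}}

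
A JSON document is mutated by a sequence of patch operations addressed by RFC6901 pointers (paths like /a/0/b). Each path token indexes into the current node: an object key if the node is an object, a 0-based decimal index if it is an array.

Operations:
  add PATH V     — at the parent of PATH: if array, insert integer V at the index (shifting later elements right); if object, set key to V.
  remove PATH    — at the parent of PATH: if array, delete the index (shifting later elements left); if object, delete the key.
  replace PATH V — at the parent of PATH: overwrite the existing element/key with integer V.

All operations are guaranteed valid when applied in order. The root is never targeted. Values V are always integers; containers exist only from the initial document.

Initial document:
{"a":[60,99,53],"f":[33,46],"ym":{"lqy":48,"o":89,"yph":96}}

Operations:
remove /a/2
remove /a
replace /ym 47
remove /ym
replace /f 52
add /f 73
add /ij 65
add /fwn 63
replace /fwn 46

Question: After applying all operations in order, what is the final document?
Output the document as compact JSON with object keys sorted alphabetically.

Answer: {"f":73,"fwn":46,"ij":65}

Derivation:
After op 1 (remove /a/2): {"a":[60,99],"f":[33,46],"ym":{"lqy":48,"o":89,"yph":96}}
After op 2 (remove /a): {"f":[33,46],"ym":{"lqy":48,"o":89,"yph":96}}
After op 3 (replace /ym 47): {"f":[33,46],"ym":47}
After op 4 (remove /ym): {"f":[33,46]}
After op 5 (replace /f 52): {"f":52}
After op 6 (add /f 73): {"f":73}
After op 7 (add /ij 65): {"f":73,"ij":65}
After op 8 (add /fwn 63): {"f":73,"fwn":63,"ij":65}
After op 9 (replace /fwn 46): {"f":73,"fwn":46,"ij":65}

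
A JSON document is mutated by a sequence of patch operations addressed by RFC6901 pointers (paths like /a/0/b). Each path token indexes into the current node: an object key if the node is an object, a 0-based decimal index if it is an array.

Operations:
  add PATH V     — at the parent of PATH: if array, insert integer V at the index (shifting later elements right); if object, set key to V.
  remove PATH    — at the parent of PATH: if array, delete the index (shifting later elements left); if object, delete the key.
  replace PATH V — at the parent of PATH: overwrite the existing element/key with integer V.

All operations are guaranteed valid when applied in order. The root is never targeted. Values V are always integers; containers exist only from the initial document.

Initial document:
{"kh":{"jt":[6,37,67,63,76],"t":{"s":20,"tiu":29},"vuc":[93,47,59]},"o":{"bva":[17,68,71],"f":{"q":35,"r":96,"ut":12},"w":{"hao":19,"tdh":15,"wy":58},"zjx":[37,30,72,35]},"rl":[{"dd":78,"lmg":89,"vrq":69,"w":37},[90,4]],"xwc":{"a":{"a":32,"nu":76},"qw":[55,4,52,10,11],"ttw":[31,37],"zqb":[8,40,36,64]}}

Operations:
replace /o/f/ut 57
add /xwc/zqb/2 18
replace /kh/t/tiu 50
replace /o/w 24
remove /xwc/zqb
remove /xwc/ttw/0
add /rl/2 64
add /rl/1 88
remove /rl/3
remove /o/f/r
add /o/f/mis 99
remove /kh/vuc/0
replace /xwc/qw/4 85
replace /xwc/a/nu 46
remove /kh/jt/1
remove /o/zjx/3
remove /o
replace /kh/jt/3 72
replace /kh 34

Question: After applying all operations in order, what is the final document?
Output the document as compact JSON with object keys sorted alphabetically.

Answer: {"kh":34,"rl":[{"dd":78,"lmg":89,"vrq":69,"w":37},88,[90,4]],"xwc":{"a":{"a":32,"nu":46},"qw":[55,4,52,10,85],"ttw":[37]}}

Derivation:
After op 1 (replace /o/f/ut 57): {"kh":{"jt":[6,37,67,63,76],"t":{"s":20,"tiu":29},"vuc":[93,47,59]},"o":{"bva":[17,68,71],"f":{"q":35,"r":96,"ut":57},"w":{"hao":19,"tdh":15,"wy":58},"zjx":[37,30,72,35]},"rl":[{"dd":78,"lmg":89,"vrq":69,"w":37},[90,4]],"xwc":{"a":{"a":32,"nu":76},"qw":[55,4,52,10,11],"ttw":[31,37],"zqb":[8,40,36,64]}}
After op 2 (add /xwc/zqb/2 18): {"kh":{"jt":[6,37,67,63,76],"t":{"s":20,"tiu":29},"vuc":[93,47,59]},"o":{"bva":[17,68,71],"f":{"q":35,"r":96,"ut":57},"w":{"hao":19,"tdh":15,"wy":58},"zjx":[37,30,72,35]},"rl":[{"dd":78,"lmg":89,"vrq":69,"w":37},[90,4]],"xwc":{"a":{"a":32,"nu":76},"qw":[55,4,52,10,11],"ttw":[31,37],"zqb":[8,40,18,36,64]}}
After op 3 (replace /kh/t/tiu 50): {"kh":{"jt":[6,37,67,63,76],"t":{"s":20,"tiu":50},"vuc":[93,47,59]},"o":{"bva":[17,68,71],"f":{"q":35,"r":96,"ut":57},"w":{"hao":19,"tdh":15,"wy":58},"zjx":[37,30,72,35]},"rl":[{"dd":78,"lmg":89,"vrq":69,"w":37},[90,4]],"xwc":{"a":{"a":32,"nu":76},"qw":[55,4,52,10,11],"ttw":[31,37],"zqb":[8,40,18,36,64]}}
After op 4 (replace /o/w 24): {"kh":{"jt":[6,37,67,63,76],"t":{"s":20,"tiu":50},"vuc":[93,47,59]},"o":{"bva":[17,68,71],"f":{"q":35,"r":96,"ut":57},"w":24,"zjx":[37,30,72,35]},"rl":[{"dd":78,"lmg":89,"vrq":69,"w":37},[90,4]],"xwc":{"a":{"a":32,"nu":76},"qw":[55,4,52,10,11],"ttw":[31,37],"zqb":[8,40,18,36,64]}}
After op 5 (remove /xwc/zqb): {"kh":{"jt":[6,37,67,63,76],"t":{"s":20,"tiu":50},"vuc":[93,47,59]},"o":{"bva":[17,68,71],"f":{"q":35,"r":96,"ut":57},"w":24,"zjx":[37,30,72,35]},"rl":[{"dd":78,"lmg":89,"vrq":69,"w":37},[90,4]],"xwc":{"a":{"a":32,"nu":76},"qw":[55,4,52,10,11],"ttw":[31,37]}}
After op 6 (remove /xwc/ttw/0): {"kh":{"jt":[6,37,67,63,76],"t":{"s":20,"tiu":50},"vuc":[93,47,59]},"o":{"bva":[17,68,71],"f":{"q":35,"r":96,"ut":57},"w":24,"zjx":[37,30,72,35]},"rl":[{"dd":78,"lmg":89,"vrq":69,"w":37},[90,4]],"xwc":{"a":{"a":32,"nu":76},"qw":[55,4,52,10,11],"ttw":[37]}}
After op 7 (add /rl/2 64): {"kh":{"jt":[6,37,67,63,76],"t":{"s":20,"tiu":50},"vuc":[93,47,59]},"o":{"bva":[17,68,71],"f":{"q":35,"r":96,"ut":57},"w":24,"zjx":[37,30,72,35]},"rl":[{"dd":78,"lmg":89,"vrq":69,"w":37},[90,4],64],"xwc":{"a":{"a":32,"nu":76},"qw":[55,4,52,10,11],"ttw":[37]}}
After op 8 (add /rl/1 88): {"kh":{"jt":[6,37,67,63,76],"t":{"s":20,"tiu":50},"vuc":[93,47,59]},"o":{"bva":[17,68,71],"f":{"q":35,"r":96,"ut":57},"w":24,"zjx":[37,30,72,35]},"rl":[{"dd":78,"lmg":89,"vrq":69,"w":37},88,[90,4],64],"xwc":{"a":{"a":32,"nu":76},"qw":[55,4,52,10,11],"ttw":[37]}}
After op 9 (remove /rl/3): {"kh":{"jt":[6,37,67,63,76],"t":{"s":20,"tiu":50},"vuc":[93,47,59]},"o":{"bva":[17,68,71],"f":{"q":35,"r":96,"ut":57},"w":24,"zjx":[37,30,72,35]},"rl":[{"dd":78,"lmg":89,"vrq":69,"w":37},88,[90,4]],"xwc":{"a":{"a":32,"nu":76},"qw":[55,4,52,10,11],"ttw":[37]}}
After op 10 (remove /o/f/r): {"kh":{"jt":[6,37,67,63,76],"t":{"s":20,"tiu":50},"vuc":[93,47,59]},"o":{"bva":[17,68,71],"f":{"q":35,"ut":57},"w":24,"zjx":[37,30,72,35]},"rl":[{"dd":78,"lmg":89,"vrq":69,"w":37},88,[90,4]],"xwc":{"a":{"a":32,"nu":76},"qw":[55,4,52,10,11],"ttw":[37]}}
After op 11 (add /o/f/mis 99): {"kh":{"jt":[6,37,67,63,76],"t":{"s":20,"tiu":50},"vuc":[93,47,59]},"o":{"bva":[17,68,71],"f":{"mis":99,"q":35,"ut":57},"w":24,"zjx":[37,30,72,35]},"rl":[{"dd":78,"lmg":89,"vrq":69,"w":37},88,[90,4]],"xwc":{"a":{"a":32,"nu":76},"qw":[55,4,52,10,11],"ttw":[37]}}
After op 12 (remove /kh/vuc/0): {"kh":{"jt":[6,37,67,63,76],"t":{"s":20,"tiu":50},"vuc":[47,59]},"o":{"bva":[17,68,71],"f":{"mis":99,"q":35,"ut":57},"w":24,"zjx":[37,30,72,35]},"rl":[{"dd":78,"lmg":89,"vrq":69,"w":37},88,[90,4]],"xwc":{"a":{"a":32,"nu":76},"qw":[55,4,52,10,11],"ttw":[37]}}
After op 13 (replace /xwc/qw/4 85): {"kh":{"jt":[6,37,67,63,76],"t":{"s":20,"tiu":50},"vuc":[47,59]},"o":{"bva":[17,68,71],"f":{"mis":99,"q":35,"ut":57},"w":24,"zjx":[37,30,72,35]},"rl":[{"dd":78,"lmg":89,"vrq":69,"w":37},88,[90,4]],"xwc":{"a":{"a":32,"nu":76},"qw":[55,4,52,10,85],"ttw":[37]}}
After op 14 (replace /xwc/a/nu 46): {"kh":{"jt":[6,37,67,63,76],"t":{"s":20,"tiu":50},"vuc":[47,59]},"o":{"bva":[17,68,71],"f":{"mis":99,"q":35,"ut":57},"w":24,"zjx":[37,30,72,35]},"rl":[{"dd":78,"lmg":89,"vrq":69,"w":37},88,[90,4]],"xwc":{"a":{"a":32,"nu":46},"qw":[55,4,52,10,85],"ttw":[37]}}
After op 15 (remove /kh/jt/1): {"kh":{"jt":[6,67,63,76],"t":{"s":20,"tiu":50},"vuc":[47,59]},"o":{"bva":[17,68,71],"f":{"mis":99,"q":35,"ut":57},"w":24,"zjx":[37,30,72,35]},"rl":[{"dd":78,"lmg":89,"vrq":69,"w":37},88,[90,4]],"xwc":{"a":{"a":32,"nu":46},"qw":[55,4,52,10,85],"ttw":[37]}}
After op 16 (remove /o/zjx/3): {"kh":{"jt":[6,67,63,76],"t":{"s":20,"tiu":50},"vuc":[47,59]},"o":{"bva":[17,68,71],"f":{"mis":99,"q":35,"ut":57},"w":24,"zjx":[37,30,72]},"rl":[{"dd":78,"lmg":89,"vrq":69,"w":37},88,[90,4]],"xwc":{"a":{"a":32,"nu":46},"qw":[55,4,52,10,85],"ttw":[37]}}
After op 17 (remove /o): {"kh":{"jt":[6,67,63,76],"t":{"s":20,"tiu":50},"vuc":[47,59]},"rl":[{"dd":78,"lmg":89,"vrq":69,"w":37},88,[90,4]],"xwc":{"a":{"a":32,"nu":46},"qw":[55,4,52,10,85],"ttw":[37]}}
After op 18 (replace /kh/jt/3 72): {"kh":{"jt":[6,67,63,72],"t":{"s":20,"tiu":50},"vuc":[47,59]},"rl":[{"dd":78,"lmg":89,"vrq":69,"w":37},88,[90,4]],"xwc":{"a":{"a":32,"nu":46},"qw":[55,4,52,10,85],"ttw":[37]}}
After op 19 (replace /kh 34): {"kh":34,"rl":[{"dd":78,"lmg":89,"vrq":69,"w":37},88,[90,4]],"xwc":{"a":{"a":32,"nu":46},"qw":[55,4,52,10,85],"ttw":[37]}}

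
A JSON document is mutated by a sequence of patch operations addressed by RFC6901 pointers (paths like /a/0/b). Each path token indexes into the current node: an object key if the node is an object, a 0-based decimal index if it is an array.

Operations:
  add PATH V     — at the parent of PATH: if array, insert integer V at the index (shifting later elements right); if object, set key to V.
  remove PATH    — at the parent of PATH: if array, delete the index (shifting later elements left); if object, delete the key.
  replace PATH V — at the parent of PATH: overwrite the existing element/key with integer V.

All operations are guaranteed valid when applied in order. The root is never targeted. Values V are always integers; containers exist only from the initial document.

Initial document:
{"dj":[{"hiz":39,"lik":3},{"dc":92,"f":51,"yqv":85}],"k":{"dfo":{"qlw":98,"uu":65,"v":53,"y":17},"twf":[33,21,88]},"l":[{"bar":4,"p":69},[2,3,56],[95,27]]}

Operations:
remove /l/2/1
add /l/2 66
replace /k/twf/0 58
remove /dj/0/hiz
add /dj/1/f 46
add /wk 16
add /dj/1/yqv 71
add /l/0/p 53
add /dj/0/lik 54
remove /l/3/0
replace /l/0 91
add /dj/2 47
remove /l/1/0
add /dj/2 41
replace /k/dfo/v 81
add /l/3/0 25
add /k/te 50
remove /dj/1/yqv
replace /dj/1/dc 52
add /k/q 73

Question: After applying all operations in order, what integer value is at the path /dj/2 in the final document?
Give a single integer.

Answer: 41

Derivation:
After op 1 (remove /l/2/1): {"dj":[{"hiz":39,"lik":3},{"dc":92,"f":51,"yqv":85}],"k":{"dfo":{"qlw":98,"uu":65,"v":53,"y":17},"twf":[33,21,88]},"l":[{"bar":4,"p":69},[2,3,56],[95]]}
After op 2 (add /l/2 66): {"dj":[{"hiz":39,"lik":3},{"dc":92,"f":51,"yqv":85}],"k":{"dfo":{"qlw":98,"uu":65,"v":53,"y":17},"twf":[33,21,88]},"l":[{"bar":4,"p":69},[2,3,56],66,[95]]}
After op 3 (replace /k/twf/0 58): {"dj":[{"hiz":39,"lik":3},{"dc":92,"f":51,"yqv":85}],"k":{"dfo":{"qlw":98,"uu":65,"v":53,"y":17},"twf":[58,21,88]},"l":[{"bar":4,"p":69},[2,3,56],66,[95]]}
After op 4 (remove /dj/0/hiz): {"dj":[{"lik":3},{"dc":92,"f":51,"yqv":85}],"k":{"dfo":{"qlw":98,"uu":65,"v":53,"y":17},"twf":[58,21,88]},"l":[{"bar":4,"p":69},[2,3,56],66,[95]]}
After op 5 (add /dj/1/f 46): {"dj":[{"lik":3},{"dc":92,"f":46,"yqv":85}],"k":{"dfo":{"qlw":98,"uu":65,"v":53,"y":17},"twf":[58,21,88]},"l":[{"bar":4,"p":69},[2,3,56],66,[95]]}
After op 6 (add /wk 16): {"dj":[{"lik":3},{"dc":92,"f":46,"yqv":85}],"k":{"dfo":{"qlw":98,"uu":65,"v":53,"y":17},"twf":[58,21,88]},"l":[{"bar":4,"p":69},[2,3,56],66,[95]],"wk":16}
After op 7 (add /dj/1/yqv 71): {"dj":[{"lik":3},{"dc":92,"f":46,"yqv":71}],"k":{"dfo":{"qlw":98,"uu":65,"v":53,"y":17},"twf":[58,21,88]},"l":[{"bar":4,"p":69},[2,3,56],66,[95]],"wk":16}
After op 8 (add /l/0/p 53): {"dj":[{"lik":3},{"dc":92,"f":46,"yqv":71}],"k":{"dfo":{"qlw":98,"uu":65,"v":53,"y":17},"twf":[58,21,88]},"l":[{"bar":4,"p":53},[2,3,56],66,[95]],"wk":16}
After op 9 (add /dj/0/lik 54): {"dj":[{"lik":54},{"dc":92,"f":46,"yqv":71}],"k":{"dfo":{"qlw":98,"uu":65,"v":53,"y":17},"twf":[58,21,88]},"l":[{"bar":4,"p":53},[2,3,56],66,[95]],"wk":16}
After op 10 (remove /l/3/0): {"dj":[{"lik":54},{"dc":92,"f":46,"yqv":71}],"k":{"dfo":{"qlw":98,"uu":65,"v":53,"y":17},"twf":[58,21,88]},"l":[{"bar":4,"p":53},[2,3,56],66,[]],"wk":16}
After op 11 (replace /l/0 91): {"dj":[{"lik":54},{"dc":92,"f":46,"yqv":71}],"k":{"dfo":{"qlw":98,"uu":65,"v":53,"y":17},"twf":[58,21,88]},"l":[91,[2,3,56],66,[]],"wk":16}
After op 12 (add /dj/2 47): {"dj":[{"lik":54},{"dc":92,"f":46,"yqv":71},47],"k":{"dfo":{"qlw":98,"uu":65,"v":53,"y":17},"twf":[58,21,88]},"l":[91,[2,3,56],66,[]],"wk":16}
After op 13 (remove /l/1/0): {"dj":[{"lik":54},{"dc":92,"f":46,"yqv":71},47],"k":{"dfo":{"qlw":98,"uu":65,"v":53,"y":17},"twf":[58,21,88]},"l":[91,[3,56],66,[]],"wk":16}
After op 14 (add /dj/2 41): {"dj":[{"lik":54},{"dc":92,"f":46,"yqv":71},41,47],"k":{"dfo":{"qlw":98,"uu":65,"v":53,"y":17},"twf":[58,21,88]},"l":[91,[3,56],66,[]],"wk":16}
After op 15 (replace /k/dfo/v 81): {"dj":[{"lik":54},{"dc":92,"f":46,"yqv":71},41,47],"k":{"dfo":{"qlw":98,"uu":65,"v":81,"y":17},"twf":[58,21,88]},"l":[91,[3,56],66,[]],"wk":16}
After op 16 (add /l/3/0 25): {"dj":[{"lik":54},{"dc":92,"f":46,"yqv":71},41,47],"k":{"dfo":{"qlw":98,"uu":65,"v":81,"y":17},"twf":[58,21,88]},"l":[91,[3,56],66,[25]],"wk":16}
After op 17 (add /k/te 50): {"dj":[{"lik":54},{"dc":92,"f":46,"yqv":71},41,47],"k":{"dfo":{"qlw":98,"uu":65,"v":81,"y":17},"te":50,"twf":[58,21,88]},"l":[91,[3,56],66,[25]],"wk":16}
After op 18 (remove /dj/1/yqv): {"dj":[{"lik":54},{"dc":92,"f":46},41,47],"k":{"dfo":{"qlw":98,"uu":65,"v":81,"y":17},"te":50,"twf":[58,21,88]},"l":[91,[3,56],66,[25]],"wk":16}
After op 19 (replace /dj/1/dc 52): {"dj":[{"lik":54},{"dc":52,"f":46},41,47],"k":{"dfo":{"qlw":98,"uu":65,"v":81,"y":17},"te":50,"twf":[58,21,88]},"l":[91,[3,56],66,[25]],"wk":16}
After op 20 (add /k/q 73): {"dj":[{"lik":54},{"dc":52,"f":46},41,47],"k":{"dfo":{"qlw":98,"uu":65,"v":81,"y":17},"q":73,"te":50,"twf":[58,21,88]},"l":[91,[3,56],66,[25]],"wk":16}
Value at /dj/2: 41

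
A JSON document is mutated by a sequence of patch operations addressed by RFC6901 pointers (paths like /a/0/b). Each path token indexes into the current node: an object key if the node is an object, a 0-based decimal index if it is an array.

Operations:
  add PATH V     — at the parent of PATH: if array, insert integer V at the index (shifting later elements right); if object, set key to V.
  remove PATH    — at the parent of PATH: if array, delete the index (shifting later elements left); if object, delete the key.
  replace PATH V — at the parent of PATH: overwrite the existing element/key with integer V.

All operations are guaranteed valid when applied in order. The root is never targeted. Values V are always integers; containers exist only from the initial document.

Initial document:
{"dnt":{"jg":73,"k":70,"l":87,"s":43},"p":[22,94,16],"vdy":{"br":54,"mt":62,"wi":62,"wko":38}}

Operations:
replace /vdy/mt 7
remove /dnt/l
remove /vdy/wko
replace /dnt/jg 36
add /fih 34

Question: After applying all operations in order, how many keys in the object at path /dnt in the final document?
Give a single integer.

Answer: 3

Derivation:
After op 1 (replace /vdy/mt 7): {"dnt":{"jg":73,"k":70,"l":87,"s":43},"p":[22,94,16],"vdy":{"br":54,"mt":7,"wi":62,"wko":38}}
After op 2 (remove /dnt/l): {"dnt":{"jg":73,"k":70,"s":43},"p":[22,94,16],"vdy":{"br":54,"mt":7,"wi":62,"wko":38}}
After op 3 (remove /vdy/wko): {"dnt":{"jg":73,"k":70,"s":43},"p":[22,94,16],"vdy":{"br":54,"mt":7,"wi":62}}
After op 4 (replace /dnt/jg 36): {"dnt":{"jg":36,"k":70,"s":43},"p":[22,94,16],"vdy":{"br":54,"mt":7,"wi":62}}
After op 5 (add /fih 34): {"dnt":{"jg":36,"k":70,"s":43},"fih":34,"p":[22,94,16],"vdy":{"br":54,"mt":7,"wi":62}}
Size at path /dnt: 3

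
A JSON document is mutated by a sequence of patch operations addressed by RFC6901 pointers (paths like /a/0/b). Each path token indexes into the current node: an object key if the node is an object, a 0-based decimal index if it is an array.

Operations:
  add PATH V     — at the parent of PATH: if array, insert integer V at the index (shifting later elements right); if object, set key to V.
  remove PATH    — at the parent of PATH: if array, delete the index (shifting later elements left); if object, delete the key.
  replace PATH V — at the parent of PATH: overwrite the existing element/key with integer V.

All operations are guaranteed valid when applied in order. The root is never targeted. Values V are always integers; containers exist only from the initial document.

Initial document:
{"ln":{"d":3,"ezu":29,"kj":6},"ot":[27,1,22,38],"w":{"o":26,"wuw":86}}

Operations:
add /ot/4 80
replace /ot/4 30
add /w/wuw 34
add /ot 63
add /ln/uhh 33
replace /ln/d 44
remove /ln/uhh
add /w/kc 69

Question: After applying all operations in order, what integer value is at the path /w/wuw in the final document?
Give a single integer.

After op 1 (add /ot/4 80): {"ln":{"d":3,"ezu":29,"kj":6},"ot":[27,1,22,38,80],"w":{"o":26,"wuw":86}}
After op 2 (replace /ot/4 30): {"ln":{"d":3,"ezu":29,"kj":6},"ot":[27,1,22,38,30],"w":{"o":26,"wuw":86}}
After op 3 (add /w/wuw 34): {"ln":{"d":3,"ezu":29,"kj":6},"ot":[27,1,22,38,30],"w":{"o":26,"wuw":34}}
After op 4 (add /ot 63): {"ln":{"d":3,"ezu":29,"kj":6},"ot":63,"w":{"o":26,"wuw":34}}
After op 5 (add /ln/uhh 33): {"ln":{"d":3,"ezu":29,"kj":6,"uhh":33},"ot":63,"w":{"o":26,"wuw":34}}
After op 6 (replace /ln/d 44): {"ln":{"d":44,"ezu":29,"kj":6,"uhh":33},"ot":63,"w":{"o":26,"wuw":34}}
After op 7 (remove /ln/uhh): {"ln":{"d":44,"ezu":29,"kj":6},"ot":63,"w":{"o":26,"wuw":34}}
After op 8 (add /w/kc 69): {"ln":{"d":44,"ezu":29,"kj":6},"ot":63,"w":{"kc":69,"o":26,"wuw":34}}
Value at /w/wuw: 34

Answer: 34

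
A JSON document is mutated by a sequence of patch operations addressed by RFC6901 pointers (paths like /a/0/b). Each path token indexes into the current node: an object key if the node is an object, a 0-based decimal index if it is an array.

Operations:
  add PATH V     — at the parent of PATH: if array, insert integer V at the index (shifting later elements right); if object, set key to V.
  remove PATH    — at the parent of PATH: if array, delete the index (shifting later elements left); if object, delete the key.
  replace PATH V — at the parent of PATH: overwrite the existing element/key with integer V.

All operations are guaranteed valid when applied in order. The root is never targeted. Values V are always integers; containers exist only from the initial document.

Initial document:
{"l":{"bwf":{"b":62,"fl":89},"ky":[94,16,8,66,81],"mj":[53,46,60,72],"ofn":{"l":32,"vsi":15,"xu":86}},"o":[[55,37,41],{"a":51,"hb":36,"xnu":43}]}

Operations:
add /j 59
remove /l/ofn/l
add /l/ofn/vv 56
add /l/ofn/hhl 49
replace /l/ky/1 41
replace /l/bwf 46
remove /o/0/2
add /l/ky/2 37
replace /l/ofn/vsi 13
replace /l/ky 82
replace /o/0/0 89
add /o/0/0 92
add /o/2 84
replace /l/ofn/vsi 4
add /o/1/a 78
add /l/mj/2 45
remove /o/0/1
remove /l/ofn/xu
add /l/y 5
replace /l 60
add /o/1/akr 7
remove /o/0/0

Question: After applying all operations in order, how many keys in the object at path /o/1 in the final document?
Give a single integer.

Answer: 4

Derivation:
After op 1 (add /j 59): {"j":59,"l":{"bwf":{"b":62,"fl":89},"ky":[94,16,8,66,81],"mj":[53,46,60,72],"ofn":{"l":32,"vsi":15,"xu":86}},"o":[[55,37,41],{"a":51,"hb":36,"xnu":43}]}
After op 2 (remove /l/ofn/l): {"j":59,"l":{"bwf":{"b":62,"fl":89},"ky":[94,16,8,66,81],"mj":[53,46,60,72],"ofn":{"vsi":15,"xu":86}},"o":[[55,37,41],{"a":51,"hb":36,"xnu":43}]}
After op 3 (add /l/ofn/vv 56): {"j":59,"l":{"bwf":{"b":62,"fl":89},"ky":[94,16,8,66,81],"mj":[53,46,60,72],"ofn":{"vsi":15,"vv":56,"xu":86}},"o":[[55,37,41],{"a":51,"hb":36,"xnu":43}]}
After op 4 (add /l/ofn/hhl 49): {"j":59,"l":{"bwf":{"b":62,"fl":89},"ky":[94,16,8,66,81],"mj":[53,46,60,72],"ofn":{"hhl":49,"vsi":15,"vv":56,"xu":86}},"o":[[55,37,41],{"a":51,"hb":36,"xnu":43}]}
After op 5 (replace /l/ky/1 41): {"j":59,"l":{"bwf":{"b":62,"fl":89},"ky":[94,41,8,66,81],"mj":[53,46,60,72],"ofn":{"hhl":49,"vsi":15,"vv":56,"xu":86}},"o":[[55,37,41],{"a":51,"hb":36,"xnu":43}]}
After op 6 (replace /l/bwf 46): {"j":59,"l":{"bwf":46,"ky":[94,41,8,66,81],"mj":[53,46,60,72],"ofn":{"hhl":49,"vsi":15,"vv":56,"xu":86}},"o":[[55,37,41],{"a":51,"hb":36,"xnu":43}]}
After op 7 (remove /o/0/2): {"j":59,"l":{"bwf":46,"ky":[94,41,8,66,81],"mj":[53,46,60,72],"ofn":{"hhl":49,"vsi":15,"vv":56,"xu":86}},"o":[[55,37],{"a":51,"hb":36,"xnu":43}]}
After op 8 (add /l/ky/2 37): {"j":59,"l":{"bwf":46,"ky":[94,41,37,8,66,81],"mj":[53,46,60,72],"ofn":{"hhl":49,"vsi":15,"vv":56,"xu":86}},"o":[[55,37],{"a":51,"hb":36,"xnu":43}]}
After op 9 (replace /l/ofn/vsi 13): {"j":59,"l":{"bwf":46,"ky":[94,41,37,8,66,81],"mj":[53,46,60,72],"ofn":{"hhl":49,"vsi":13,"vv":56,"xu":86}},"o":[[55,37],{"a":51,"hb":36,"xnu":43}]}
After op 10 (replace /l/ky 82): {"j":59,"l":{"bwf":46,"ky":82,"mj":[53,46,60,72],"ofn":{"hhl":49,"vsi":13,"vv":56,"xu":86}},"o":[[55,37],{"a":51,"hb":36,"xnu":43}]}
After op 11 (replace /o/0/0 89): {"j":59,"l":{"bwf":46,"ky":82,"mj":[53,46,60,72],"ofn":{"hhl":49,"vsi":13,"vv":56,"xu":86}},"o":[[89,37],{"a":51,"hb":36,"xnu":43}]}
After op 12 (add /o/0/0 92): {"j":59,"l":{"bwf":46,"ky":82,"mj":[53,46,60,72],"ofn":{"hhl":49,"vsi":13,"vv":56,"xu":86}},"o":[[92,89,37],{"a":51,"hb":36,"xnu":43}]}
After op 13 (add /o/2 84): {"j":59,"l":{"bwf":46,"ky":82,"mj":[53,46,60,72],"ofn":{"hhl":49,"vsi":13,"vv":56,"xu":86}},"o":[[92,89,37],{"a":51,"hb":36,"xnu":43},84]}
After op 14 (replace /l/ofn/vsi 4): {"j":59,"l":{"bwf":46,"ky":82,"mj":[53,46,60,72],"ofn":{"hhl":49,"vsi":4,"vv":56,"xu":86}},"o":[[92,89,37],{"a":51,"hb":36,"xnu":43},84]}
After op 15 (add /o/1/a 78): {"j":59,"l":{"bwf":46,"ky":82,"mj":[53,46,60,72],"ofn":{"hhl":49,"vsi":4,"vv":56,"xu":86}},"o":[[92,89,37],{"a":78,"hb":36,"xnu":43},84]}
After op 16 (add /l/mj/2 45): {"j":59,"l":{"bwf":46,"ky":82,"mj":[53,46,45,60,72],"ofn":{"hhl":49,"vsi":4,"vv":56,"xu":86}},"o":[[92,89,37],{"a":78,"hb":36,"xnu":43},84]}
After op 17 (remove /o/0/1): {"j":59,"l":{"bwf":46,"ky":82,"mj":[53,46,45,60,72],"ofn":{"hhl":49,"vsi":4,"vv":56,"xu":86}},"o":[[92,37],{"a":78,"hb":36,"xnu":43},84]}
After op 18 (remove /l/ofn/xu): {"j":59,"l":{"bwf":46,"ky":82,"mj":[53,46,45,60,72],"ofn":{"hhl":49,"vsi":4,"vv":56}},"o":[[92,37],{"a":78,"hb":36,"xnu":43},84]}
After op 19 (add /l/y 5): {"j":59,"l":{"bwf":46,"ky":82,"mj":[53,46,45,60,72],"ofn":{"hhl":49,"vsi":4,"vv":56},"y":5},"o":[[92,37],{"a":78,"hb":36,"xnu":43},84]}
After op 20 (replace /l 60): {"j":59,"l":60,"o":[[92,37],{"a":78,"hb":36,"xnu":43},84]}
After op 21 (add /o/1/akr 7): {"j":59,"l":60,"o":[[92,37],{"a":78,"akr":7,"hb":36,"xnu":43},84]}
After op 22 (remove /o/0/0): {"j":59,"l":60,"o":[[37],{"a":78,"akr":7,"hb":36,"xnu":43},84]}
Size at path /o/1: 4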